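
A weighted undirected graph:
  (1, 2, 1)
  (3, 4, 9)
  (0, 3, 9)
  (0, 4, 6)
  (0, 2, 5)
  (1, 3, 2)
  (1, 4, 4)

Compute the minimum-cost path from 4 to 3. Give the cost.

6

Paths from 4 to 3:
4-3: 9
4-1-3: 4 + 2 = 6
4-0-2-1-3: 6 + 5 + 1 + 2 = 14
4-0-3: 6 + 9 = 15
4-1-2-0-3: 4 + 1 + 5 + 9 = 19
Shortest: 6.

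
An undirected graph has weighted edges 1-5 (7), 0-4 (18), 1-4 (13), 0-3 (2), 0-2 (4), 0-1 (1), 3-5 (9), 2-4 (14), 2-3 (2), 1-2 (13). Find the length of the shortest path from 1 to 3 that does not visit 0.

15

Routes from 1 to 3 avoiding 0:
1-5-3: 7 + 9 = 16
1-2-3: 13 + 2 = 15
1-4-2-3: 13 + 14 + 2 = 29
The minimum is 15.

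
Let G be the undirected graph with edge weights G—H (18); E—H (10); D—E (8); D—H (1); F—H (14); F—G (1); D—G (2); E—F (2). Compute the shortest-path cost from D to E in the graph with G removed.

Routes from D to E avoiding G:
D → H → F → E: 1 + 14 + 2 = 17
D → E: 8
D → H → E: 1 + 10 = 11
Shortest: 8.

8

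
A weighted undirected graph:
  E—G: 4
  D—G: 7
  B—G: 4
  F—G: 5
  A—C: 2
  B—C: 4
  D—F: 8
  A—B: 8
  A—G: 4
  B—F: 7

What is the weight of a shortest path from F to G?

5

Checking several routes:
F-G: 5
F-D-G: 8 + 7 = 15
F-B-G: 7 + 4 = 11
F-B-C-A-G: 7 + 4 + 2 + 4 = 17
Best route has total 5.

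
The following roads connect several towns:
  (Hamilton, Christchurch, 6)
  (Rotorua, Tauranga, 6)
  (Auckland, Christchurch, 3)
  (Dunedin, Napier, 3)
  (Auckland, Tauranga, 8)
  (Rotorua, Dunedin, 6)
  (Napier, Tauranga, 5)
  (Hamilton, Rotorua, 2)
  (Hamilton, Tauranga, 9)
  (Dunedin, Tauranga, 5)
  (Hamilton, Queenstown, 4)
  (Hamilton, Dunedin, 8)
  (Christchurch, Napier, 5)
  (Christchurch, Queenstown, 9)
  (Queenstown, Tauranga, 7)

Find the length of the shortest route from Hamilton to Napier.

Comparing a few candidate routes:
Hamilton→Christchurch→Napier: 6 + 5 = 11
Hamilton→Dunedin→Napier: 8 + 3 = 11
Hamilton→Rotorua→Dunedin→Napier: 2 + 6 + 3 = 11
Best route has total 11.

11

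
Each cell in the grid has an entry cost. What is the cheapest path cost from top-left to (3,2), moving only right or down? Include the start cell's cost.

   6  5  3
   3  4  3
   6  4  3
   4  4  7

Best path: (0,0) (1,0) (1,1) (1,2) (2,2) (3,2)
Cost: 6 + 3 + 4 + 3 + 3 + 7 = 26

26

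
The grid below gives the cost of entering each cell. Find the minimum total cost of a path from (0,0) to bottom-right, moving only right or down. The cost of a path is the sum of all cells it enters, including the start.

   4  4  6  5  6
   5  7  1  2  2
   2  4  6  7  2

Path r0c0→r0c1→r0c2→r1c2→r1c3→r1c4→r2c4: 4 + 4 + 6 + 1 + 2 + 2 + 2 = 21.
(Top row then right column would cost 29.)

21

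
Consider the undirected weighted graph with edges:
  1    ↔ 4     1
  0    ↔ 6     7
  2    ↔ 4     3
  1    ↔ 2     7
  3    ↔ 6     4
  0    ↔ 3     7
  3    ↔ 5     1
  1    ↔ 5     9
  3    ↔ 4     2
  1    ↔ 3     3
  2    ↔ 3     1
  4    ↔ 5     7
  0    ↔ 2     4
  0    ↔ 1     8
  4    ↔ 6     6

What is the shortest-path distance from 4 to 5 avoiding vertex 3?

Comparing a few candidate routes:
4 → 2 → 0 → 1 → 5: 3 + 4 + 8 + 9 = 24
4 → 1 → 5: 1 + 9 = 10
4 → 2 → 1 → 5: 3 + 7 + 9 = 19
4 → 6 → 0 → 1 → 5: 6 + 7 + 8 + 9 = 30
4 → 5: 7
Best route has total 7.

7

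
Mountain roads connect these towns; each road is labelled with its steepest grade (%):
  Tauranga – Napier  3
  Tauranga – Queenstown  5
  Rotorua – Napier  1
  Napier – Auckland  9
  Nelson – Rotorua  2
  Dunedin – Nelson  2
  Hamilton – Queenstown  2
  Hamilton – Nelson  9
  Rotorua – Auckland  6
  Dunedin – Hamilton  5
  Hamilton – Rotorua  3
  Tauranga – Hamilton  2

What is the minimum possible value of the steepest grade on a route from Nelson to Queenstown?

A few of the Nelson→Queenstown routes:
Nelson→Rotorua→Napier→Tauranga→Hamilton→Queenstown: max(2, 1, 3, 2, 2) = 3
Nelson→Dunedin→Hamilton→Rotorua→Napier→Tauranga→Queenstown: max(2, 5, 3, 1, 3, 5) = 5
Nelson→Rotorua→Hamilton→Queenstown: max(2, 3, 2) = 3
Nelson→Rotorua→Napier→Tauranga→Queenstown: max(2, 1, 3, 5) = 5
Nelson→Rotorua→Hamilton→Tauranga→Queenstown: max(2, 3, 2, 5) = 5
The minimum achievable maximum is 3%.

3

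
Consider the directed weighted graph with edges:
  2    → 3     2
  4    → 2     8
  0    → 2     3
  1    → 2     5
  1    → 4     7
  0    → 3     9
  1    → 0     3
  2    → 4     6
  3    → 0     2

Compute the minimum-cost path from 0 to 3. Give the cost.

5

Candidate routes:
0 → 3: 9
0 → 2 → 3: 3 + 2 = 5
Shortest: 5.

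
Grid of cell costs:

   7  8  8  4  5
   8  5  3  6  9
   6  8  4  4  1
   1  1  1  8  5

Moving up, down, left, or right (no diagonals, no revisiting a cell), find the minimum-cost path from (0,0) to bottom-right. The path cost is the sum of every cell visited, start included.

37

Cheapest: [0,0] [0,1] [1,1] [1,2] [2,2] [2,3] [2,4] [3,4]
  7 + 8 + 5 + 3 + 4 + 4 + 1 + 5 = 37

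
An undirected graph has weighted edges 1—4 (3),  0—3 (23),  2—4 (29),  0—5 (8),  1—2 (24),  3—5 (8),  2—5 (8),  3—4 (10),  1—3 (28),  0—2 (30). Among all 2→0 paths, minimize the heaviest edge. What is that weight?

8

Some routes from 2 to 0:
2 → 1 → 4 → 3 → 5 → 0: max(24, 3, 10, 8, 8) = 24
2 → 1 → 3 → 5 → 0: max(24, 28, 8, 8) = 28
2 → 1 → 4 → 3 → 0: max(24, 3, 10, 23) = 24
2 → 5 → 3 → 0: max(8, 8, 23) = 23
2 → 5 → 0: max(8, 8) = 8
The minimum achievable maximum is 8.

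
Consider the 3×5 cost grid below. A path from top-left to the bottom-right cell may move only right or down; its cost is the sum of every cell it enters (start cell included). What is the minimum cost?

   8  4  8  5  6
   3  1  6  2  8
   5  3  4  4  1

Cheapest: [0,0]→[1,0]→[1,1]→[2,1]→[2,2]→[2,3]→[2,4]
  8 + 3 + 1 + 3 + 4 + 4 + 1 = 24

24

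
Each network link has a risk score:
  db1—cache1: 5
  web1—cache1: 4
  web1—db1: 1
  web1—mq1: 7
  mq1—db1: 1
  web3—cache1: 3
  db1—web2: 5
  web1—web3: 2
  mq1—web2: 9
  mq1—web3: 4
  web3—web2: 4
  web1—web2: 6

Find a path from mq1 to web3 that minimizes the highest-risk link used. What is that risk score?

Some routes from mq1 to web3:
mq1-db1-web1-cache1-web3: max(1, 1, 4, 3) = 4
mq1-db1-web2-web3: max(1, 5, 4) = 5
mq1-db1-cache1-web1-web3: max(1, 5, 4, 2) = 5
mq1-web3: max(4) = 4
mq1-db1-cache1-web3: max(1, 5, 3) = 5
mq1-db1-web1-web3: max(1, 1, 2) = 2
Best route has worst link 2.

2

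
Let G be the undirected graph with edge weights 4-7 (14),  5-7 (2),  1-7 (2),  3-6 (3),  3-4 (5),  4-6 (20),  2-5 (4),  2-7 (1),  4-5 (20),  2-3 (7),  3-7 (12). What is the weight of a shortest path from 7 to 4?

13

Some routes from 7 to 4:
7→5→2→3→4: 2 + 4 + 7 + 5 = 18
7→4: 14
7→5→4: 2 + 20 = 22
7→2→3→4: 1 + 7 + 5 = 13
7→3→4: 12 + 5 = 17
Shortest: 13.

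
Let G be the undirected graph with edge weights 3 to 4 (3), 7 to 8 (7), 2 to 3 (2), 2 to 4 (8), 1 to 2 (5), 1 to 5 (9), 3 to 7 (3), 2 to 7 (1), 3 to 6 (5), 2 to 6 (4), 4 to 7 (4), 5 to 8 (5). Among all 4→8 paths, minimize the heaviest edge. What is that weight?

7

Comparing a few candidate routes:
4 - 3 - 7 - 8: max(3, 3, 7) = 7
4 - 2 - 3 - 7 - 8: max(8, 2, 3, 7) = 8
4 - 3 - 2 - 7 - 8: max(3, 2, 1, 7) = 7
4 - 7 - 8: max(4, 7) = 7
4 - 3 - 6 - 2 - 7 - 8: max(3, 5, 4, 1, 7) = 7
Best route has worst link 7.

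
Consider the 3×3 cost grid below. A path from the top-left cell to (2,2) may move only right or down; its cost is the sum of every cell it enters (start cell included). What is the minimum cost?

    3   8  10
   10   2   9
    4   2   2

17

Best path: (0,0) → (0,1) → (1,1) → (2,1) → (2,2)
Cost: 3 + 8 + 2 + 2 + 2 = 17
For comparison, the top-then-right route costs 32.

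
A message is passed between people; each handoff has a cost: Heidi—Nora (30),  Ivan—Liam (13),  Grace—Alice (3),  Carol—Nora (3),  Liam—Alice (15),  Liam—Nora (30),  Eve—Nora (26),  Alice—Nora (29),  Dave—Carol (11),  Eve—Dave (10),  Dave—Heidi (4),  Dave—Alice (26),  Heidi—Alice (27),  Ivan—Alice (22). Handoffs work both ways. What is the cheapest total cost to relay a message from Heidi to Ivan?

49

Some routes from Heidi to Ivan:
Heidi-Dave-Alice-Liam-Ivan: 4 + 26 + 15 + 13 = 58
Heidi-Dave-Carol-Nora-Liam-Ivan: 4 + 11 + 3 + 30 + 13 = 61
Heidi-Alice-Liam-Ivan: 27 + 15 + 13 = 55
Heidi-Alice-Ivan: 27 + 22 = 49
Heidi-Dave-Alice-Ivan: 4 + 26 + 22 = 52
Best route has total 49.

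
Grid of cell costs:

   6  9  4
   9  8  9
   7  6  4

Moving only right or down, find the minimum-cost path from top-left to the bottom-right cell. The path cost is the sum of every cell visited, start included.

One optimal route is (0,0)→(0,1)→(0,2)→(1,2)→(2,2).
Its cost is 6 + 9 + 4 + 9 + 4 = 32.

32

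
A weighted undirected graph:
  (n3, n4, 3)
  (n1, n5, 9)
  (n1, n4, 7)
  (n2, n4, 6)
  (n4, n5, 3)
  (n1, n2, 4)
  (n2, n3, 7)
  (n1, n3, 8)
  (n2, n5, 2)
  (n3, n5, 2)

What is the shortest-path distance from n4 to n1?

7

Comparing a few candidate routes:
n4 -> n1: 7
n4 -> n5 -> n2 -> n1: 3 + 2 + 4 = 9
n4 -> n3 -> n5 -> n2 -> n1: 3 + 2 + 2 + 4 = 11
n4 -> n3 -> n1: 3 + 8 = 11
n4 -> n2 -> n1: 6 + 4 = 10
Shortest: 7.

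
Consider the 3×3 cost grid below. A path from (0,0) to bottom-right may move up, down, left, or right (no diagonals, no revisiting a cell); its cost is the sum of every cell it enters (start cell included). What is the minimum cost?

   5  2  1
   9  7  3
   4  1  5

16

Take [0,0]→[0,1]→[0,2]→[1,2]→[2,2] for a total of 5 + 2 + 1 + 3 + 5 = 16.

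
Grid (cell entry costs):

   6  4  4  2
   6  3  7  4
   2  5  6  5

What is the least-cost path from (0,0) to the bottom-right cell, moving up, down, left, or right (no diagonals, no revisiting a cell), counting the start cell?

Path [0,0]→[0,1]→[0,2]→[0,3]→[1,3]→[2,3]: 6 + 4 + 4 + 2 + 4 + 5 = 25.

25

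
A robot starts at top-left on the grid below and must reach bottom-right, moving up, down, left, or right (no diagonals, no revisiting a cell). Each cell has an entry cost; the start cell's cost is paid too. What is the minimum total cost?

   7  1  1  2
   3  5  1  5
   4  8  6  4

Take [0,0] -> [0,1] -> [0,2] -> [1,2] -> [1,3] -> [2,3] for a total of 7 + 1 + 1 + 1 + 5 + 4 = 19.

19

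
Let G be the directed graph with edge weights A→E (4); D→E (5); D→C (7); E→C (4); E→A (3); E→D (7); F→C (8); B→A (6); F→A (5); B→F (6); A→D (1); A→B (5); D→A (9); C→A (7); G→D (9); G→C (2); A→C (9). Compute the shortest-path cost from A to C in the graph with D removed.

Candidate routes:
A-B-F-C: 5 + 6 + 8 = 19
A-E-C: 4 + 4 = 8
A-C: 9
The minimum is 8.

8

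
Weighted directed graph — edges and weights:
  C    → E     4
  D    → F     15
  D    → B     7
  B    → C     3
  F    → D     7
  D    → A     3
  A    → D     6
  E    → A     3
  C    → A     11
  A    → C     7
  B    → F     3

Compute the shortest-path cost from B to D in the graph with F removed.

16

Paths from B to D avoiding F:
B-C-A-D: 3 + 11 + 6 = 20
B-C-E-A-D: 3 + 4 + 3 + 6 = 16
The minimum is 16.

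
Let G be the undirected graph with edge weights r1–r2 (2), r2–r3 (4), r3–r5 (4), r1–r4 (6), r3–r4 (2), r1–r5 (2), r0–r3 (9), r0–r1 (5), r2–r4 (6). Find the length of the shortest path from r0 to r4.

Checking several routes:
r0 -> r3 -> r4: 9 + 2 = 11
r0 -> r1 -> r4: 5 + 6 = 11
r0 -> r1 -> r5 -> r3 -> r4: 5 + 2 + 4 + 2 = 13
Best route has total 11.

11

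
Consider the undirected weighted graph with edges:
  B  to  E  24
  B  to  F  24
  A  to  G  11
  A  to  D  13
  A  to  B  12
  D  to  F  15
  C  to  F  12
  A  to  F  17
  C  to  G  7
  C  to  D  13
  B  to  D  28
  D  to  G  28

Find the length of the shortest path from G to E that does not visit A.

Some routes from G to E avoiding A:
G -> D -> B -> E: 28 + 28 + 24 = 80
G -> C -> F -> B -> E: 7 + 12 + 24 + 24 = 67
G -> C -> D -> B -> E: 7 + 13 + 28 + 24 = 72
G -> C -> D -> F -> B -> E: 7 + 13 + 15 + 24 + 24 = 83
The minimum is 67.

67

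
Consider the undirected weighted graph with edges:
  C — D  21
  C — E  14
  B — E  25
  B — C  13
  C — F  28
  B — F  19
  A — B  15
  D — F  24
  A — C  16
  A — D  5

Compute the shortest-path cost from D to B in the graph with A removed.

Paths from D to B avoiding A:
D → F → C → E → B: 24 + 28 + 14 + 25 = 91
D → C → F → B: 21 + 28 + 19 = 68
D → F → C → B: 24 + 28 + 13 = 65
D → F → B: 24 + 19 = 43
D → C → E → B: 21 + 14 + 25 = 60
D → C → B: 21 + 13 = 34
The minimum is 34.

34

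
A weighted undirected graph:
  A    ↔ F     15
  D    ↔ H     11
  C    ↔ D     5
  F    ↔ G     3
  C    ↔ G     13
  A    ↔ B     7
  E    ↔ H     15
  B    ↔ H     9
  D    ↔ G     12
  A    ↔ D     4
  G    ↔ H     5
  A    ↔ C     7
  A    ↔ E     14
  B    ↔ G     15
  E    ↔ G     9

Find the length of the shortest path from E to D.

18

Comparing a few candidate routes:
E → A → D: 14 + 4 = 18
E → G → C → D: 9 + 13 + 5 = 27
E → A → C → D: 14 + 7 + 5 = 26
E → G → H → D: 9 + 5 + 11 = 25
E → H → D: 15 + 11 = 26
E → G → D: 9 + 12 = 21
Best route has total 18.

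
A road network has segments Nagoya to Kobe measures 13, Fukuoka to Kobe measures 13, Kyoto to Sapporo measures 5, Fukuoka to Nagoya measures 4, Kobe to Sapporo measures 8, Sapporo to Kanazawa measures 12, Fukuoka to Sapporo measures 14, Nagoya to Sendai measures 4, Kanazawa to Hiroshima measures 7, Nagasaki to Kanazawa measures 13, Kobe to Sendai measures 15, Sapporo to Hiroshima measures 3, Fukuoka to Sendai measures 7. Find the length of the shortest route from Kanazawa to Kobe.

Some routes from Kanazawa to Kobe:
Kanazawa -> Hiroshima -> Sapporo -> Kobe: 7 + 3 + 8 = 18
Kanazawa -> Sapporo -> Fukuoka -> Kobe: 12 + 14 + 13 = 39
Kanazawa -> Sapporo -> Kobe: 12 + 8 = 20
Kanazawa -> Hiroshima -> Sapporo -> Fukuoka -> Kobe: 7 + 3 + 14 + 13 = 37
Best route has total 18.

18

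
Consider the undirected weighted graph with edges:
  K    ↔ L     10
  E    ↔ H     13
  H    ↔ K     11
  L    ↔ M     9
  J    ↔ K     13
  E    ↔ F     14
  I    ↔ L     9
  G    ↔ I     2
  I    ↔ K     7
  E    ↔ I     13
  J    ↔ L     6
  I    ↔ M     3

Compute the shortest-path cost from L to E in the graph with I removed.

34

Paths from L to E avoiding I:
L→J→K→H→E: 6 + 13 + 11 + 13 = 43
L→K→H→E: 10 + 11 + 13 = 34
Shortest: 34.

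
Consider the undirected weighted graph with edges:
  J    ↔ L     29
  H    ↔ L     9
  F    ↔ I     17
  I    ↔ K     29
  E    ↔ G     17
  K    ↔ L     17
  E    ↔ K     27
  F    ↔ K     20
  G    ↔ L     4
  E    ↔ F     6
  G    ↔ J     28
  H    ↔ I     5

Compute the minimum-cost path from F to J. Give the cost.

51

Comparing a few candidate routes:
F → E → G → J: 6 + 17 + 28 = 51
F → I → H → L → J: 17 + 5 + 9 + 29 = 60
F → E → G → L → J: 6 + 17 + 4 + 29 = 56
Shortest: 51.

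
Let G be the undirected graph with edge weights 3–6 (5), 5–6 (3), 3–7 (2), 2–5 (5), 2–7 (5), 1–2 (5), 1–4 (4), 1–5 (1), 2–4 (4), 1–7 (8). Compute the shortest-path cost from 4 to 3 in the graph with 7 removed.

Candidate routes:
4 - 1 - 2 - 5 - 6 - 3: 4 + 5 + 5 + 3 + 5 = 22
4 - 1 - 5 - 6 - 3: 4 + 1 + 3 + 5 = 13
4 - 2 - 1 - 5 - 6 - 3: 4 + 5 + 1 + 3 + 5 = 18
4 - 2 - 5 - 6 - 3: 4 + 5 + 3 + 5 = 17
Best route has total 13.

13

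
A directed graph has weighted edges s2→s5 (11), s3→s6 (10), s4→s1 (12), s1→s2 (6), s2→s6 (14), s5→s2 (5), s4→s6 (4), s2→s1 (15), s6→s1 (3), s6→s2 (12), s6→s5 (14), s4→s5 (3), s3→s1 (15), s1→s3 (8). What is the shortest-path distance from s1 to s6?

18

Paths from s1 to s6:
s1 -> s2 -> s6: 6 + 14 = 20
s1 -> s3 -> s6: 8 + 10 = 18
Shortest: 18.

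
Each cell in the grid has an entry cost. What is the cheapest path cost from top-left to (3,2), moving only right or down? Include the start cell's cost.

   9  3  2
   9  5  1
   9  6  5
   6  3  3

23

Take [0,0] [0,1] [0,2] [1,2] [2,2] [3,2] for a total of 9 + 3 + 2 + 1 + 5 + 3 = 23.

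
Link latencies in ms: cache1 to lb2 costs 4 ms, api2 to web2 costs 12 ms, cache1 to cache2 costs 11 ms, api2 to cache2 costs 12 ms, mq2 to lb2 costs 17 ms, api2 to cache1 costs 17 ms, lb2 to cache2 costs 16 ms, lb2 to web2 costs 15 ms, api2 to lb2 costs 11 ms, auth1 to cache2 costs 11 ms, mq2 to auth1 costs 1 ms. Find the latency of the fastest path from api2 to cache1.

Comparing a few candidate routes:
api2→cache2→cache1: 12 + 11 = 23
api2→cache2→lb2→cache1: 12 + 16 + 4 = 32
api2→web2→lb2→cache1: 12 + 15 + 4 = 31
api2→cache1: 17
api2→lb2→cache1: 11 + 4 = 15
The minimum is 15 ms.

15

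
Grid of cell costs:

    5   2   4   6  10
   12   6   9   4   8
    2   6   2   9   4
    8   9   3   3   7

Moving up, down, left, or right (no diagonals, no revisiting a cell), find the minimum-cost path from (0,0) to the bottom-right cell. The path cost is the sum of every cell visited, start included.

Cheapest: [0,0] -> [0,1] -> [1,1] -> [2,1] -> [2,2] -> [3,2] -> [3,3] -> [3,4]
  5 + 2 + 6 + 6 + 2 + 3 + 3 + 7 = 34

34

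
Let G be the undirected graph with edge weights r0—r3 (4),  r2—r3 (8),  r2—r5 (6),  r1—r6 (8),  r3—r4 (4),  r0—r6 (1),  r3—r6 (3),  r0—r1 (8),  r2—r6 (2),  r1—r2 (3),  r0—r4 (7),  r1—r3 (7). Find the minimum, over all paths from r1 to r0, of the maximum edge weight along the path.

3

Comparing a few candidate routes:
r1 → r3 → r6 → r0: max(7, 3, 1) = 7
r1 → r2 → r6 → r0: max(3, 2, 1) = 3
r1 → r2 → r6 → r3 → r0: max(3, 2, 3, 4) = 4
r1 → r3 → r0: max(7, 4) = 7
Smallest bottleneck: 3.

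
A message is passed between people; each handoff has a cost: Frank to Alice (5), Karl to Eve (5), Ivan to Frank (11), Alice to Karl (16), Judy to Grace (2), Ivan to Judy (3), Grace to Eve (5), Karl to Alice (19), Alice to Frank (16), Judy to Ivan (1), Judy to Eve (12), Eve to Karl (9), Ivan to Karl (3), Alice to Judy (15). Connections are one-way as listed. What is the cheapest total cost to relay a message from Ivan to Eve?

8

Comparing a few candidate routes:
Ivan → Judy → Grace → Eve: 3 + 2 + 5 = 10
Ivan → Judy → Eve: 3 + 12 = 15
Ivan → Karl → Eve: 3 + 5 = 8
The minimum is 8.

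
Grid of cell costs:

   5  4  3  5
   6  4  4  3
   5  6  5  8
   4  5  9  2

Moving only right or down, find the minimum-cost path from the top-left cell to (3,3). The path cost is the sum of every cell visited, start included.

29

One optimal route is [0,0] -> [0,1] -> [0,2] -> [1,2] -> [1,3] -> [2,3] -> [3,3].
Its cost is 5 + 4 + 3 + 4 + 3 + 8 + 2 = 29.
For comparison, the top-then-right route costs 30.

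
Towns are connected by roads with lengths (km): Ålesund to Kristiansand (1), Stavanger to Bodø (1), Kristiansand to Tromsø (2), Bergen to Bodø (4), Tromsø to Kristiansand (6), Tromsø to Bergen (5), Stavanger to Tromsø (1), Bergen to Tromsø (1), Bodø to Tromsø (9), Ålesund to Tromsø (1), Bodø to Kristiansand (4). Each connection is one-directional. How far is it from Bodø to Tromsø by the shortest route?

Candidate routes:
Bodø -> Kristiansand -> Tromsø: 4 + 2 = 6
Bodø -> Tromsø: 9
Best route has total 6 km.

6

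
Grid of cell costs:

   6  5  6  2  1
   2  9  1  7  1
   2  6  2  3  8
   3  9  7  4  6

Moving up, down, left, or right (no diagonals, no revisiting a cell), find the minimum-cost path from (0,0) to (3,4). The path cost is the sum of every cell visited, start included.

Take r0c0 r1c0 r2c0 r2c1 r2c2 r2c3 r3c3 r3c4 for a total of 6 + 2 + 2 + 6 + 2 + 3 + 4 + 6 = 31.

31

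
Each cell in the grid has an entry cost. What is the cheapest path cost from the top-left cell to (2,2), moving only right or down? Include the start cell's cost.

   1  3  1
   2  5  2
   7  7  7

14

One optimal route is r0c0 r0c1 r0c2 r1c2 r2c2.
Its cost is 1 + 3 + 1 + 2 + 7 = 14.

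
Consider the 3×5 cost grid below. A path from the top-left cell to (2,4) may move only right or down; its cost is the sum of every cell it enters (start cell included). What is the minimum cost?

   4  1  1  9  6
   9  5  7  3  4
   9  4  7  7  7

Cheapest: (0,0) (0,1) (0,2) (1,2) (1,3) (1,4) (2,4)
  4 + 1 + 1 + 7 + 3 + 4 + 7 = 27

27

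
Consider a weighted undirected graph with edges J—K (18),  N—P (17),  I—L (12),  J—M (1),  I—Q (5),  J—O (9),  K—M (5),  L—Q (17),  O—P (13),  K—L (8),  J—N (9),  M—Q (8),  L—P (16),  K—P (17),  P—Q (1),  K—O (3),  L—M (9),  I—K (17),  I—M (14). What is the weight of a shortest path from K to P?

14

A few of the K→P routes:
K - P: 17
K - M - Q - P: 5 + 8 + 1 = 14
K - O - P: 3 + 13 = 16
The minimum is 14.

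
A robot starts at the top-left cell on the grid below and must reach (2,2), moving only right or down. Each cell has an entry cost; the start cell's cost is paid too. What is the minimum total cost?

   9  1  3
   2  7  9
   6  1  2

Path r0c0 → r0c1 → r1c1 → r2c1 → r2c2: 9 + 1 + 7 + 1 + 2 = 20.

20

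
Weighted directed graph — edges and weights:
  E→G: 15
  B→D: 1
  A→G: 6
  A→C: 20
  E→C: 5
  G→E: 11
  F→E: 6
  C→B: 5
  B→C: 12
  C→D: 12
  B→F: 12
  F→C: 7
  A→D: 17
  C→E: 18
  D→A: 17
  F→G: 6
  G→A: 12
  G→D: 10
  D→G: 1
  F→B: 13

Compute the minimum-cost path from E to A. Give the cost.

A few of the E→A routes:
E - C - B - D - G - A: 5 + 5 + 1 + 1 + 12 = 24
E - C - B - D - A: 5 + 5 + 1 + 17 = 28
E - G - A: 15 + 12 = 27
Best route has total 24.

24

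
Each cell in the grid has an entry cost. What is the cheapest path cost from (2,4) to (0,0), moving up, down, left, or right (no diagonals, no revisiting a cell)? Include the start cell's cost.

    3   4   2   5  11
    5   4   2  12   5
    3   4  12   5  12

40

Take (2,4) -> (1,4) -> (1,3) -> (1,2) -> (0,2) -> (0,1) -> (0,0) for a total of 12 + 5 + 12 + 2 + 2 + 4 + 3 = 40.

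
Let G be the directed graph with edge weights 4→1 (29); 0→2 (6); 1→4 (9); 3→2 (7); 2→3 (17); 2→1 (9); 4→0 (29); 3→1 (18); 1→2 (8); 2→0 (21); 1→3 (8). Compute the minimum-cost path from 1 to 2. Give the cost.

Paths from 1 to 2:
1 → 4 → 0 → 2: 9 + 29 + 6 = 44
1 → 3 → 2: 8 + 7 = 15
1 → 2: 8
Best route has total 8.

8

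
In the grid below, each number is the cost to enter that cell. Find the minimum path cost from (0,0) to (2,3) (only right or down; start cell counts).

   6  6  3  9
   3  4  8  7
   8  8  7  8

36

One optimal route is [0,0]→[1,0]→[1,1]→[1,2]→[1,3]→[2,3].
Its cost is 6 + 3 + 4 + 8 + 7 + 8 = 36.
(Top row then right column would cost 39.)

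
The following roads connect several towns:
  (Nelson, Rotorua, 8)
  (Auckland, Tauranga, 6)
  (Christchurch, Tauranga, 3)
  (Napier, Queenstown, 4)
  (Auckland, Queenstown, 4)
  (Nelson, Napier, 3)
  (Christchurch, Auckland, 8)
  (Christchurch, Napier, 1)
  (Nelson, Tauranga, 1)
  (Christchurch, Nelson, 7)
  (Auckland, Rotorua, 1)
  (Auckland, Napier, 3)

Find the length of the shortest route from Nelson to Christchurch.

Checking several routes:
Nelson → Tauranga → Auckland → Napier → Christchurch: 1 + 6 + 3 + 1 = 11
Nelson → Christchurch: 7
Nelson → Napier → Christchurch: 3 + 1 = 4
Nelson → Tauranga → Christchurch: 1 + 3 = 4
The minimum is 4.

4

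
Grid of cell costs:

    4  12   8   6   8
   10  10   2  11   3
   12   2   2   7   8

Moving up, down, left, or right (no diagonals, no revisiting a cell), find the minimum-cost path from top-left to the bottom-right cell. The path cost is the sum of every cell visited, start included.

43

One optimal route is (0,0) → (0,1) → (0,2) → (1,2) → (2,2) → (2,3) → (2,4).
Its cost is 4 + 12 + 8 + 2 + 2 + 7 + 8 = 43.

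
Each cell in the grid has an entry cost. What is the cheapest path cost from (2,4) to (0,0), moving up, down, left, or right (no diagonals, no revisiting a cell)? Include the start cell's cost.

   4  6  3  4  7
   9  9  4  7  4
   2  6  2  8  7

One optimal route is (2,4) (2,3) (2,2) (1,2) (0,2) (0,1) (0,0).
Its cost is 7 + 8 + 2 + 4 + 3 + 6 + 4 = 34.

34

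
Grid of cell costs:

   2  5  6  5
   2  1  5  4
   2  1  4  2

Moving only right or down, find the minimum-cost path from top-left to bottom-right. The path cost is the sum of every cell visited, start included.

One optimal route is [0,0] -> [1,0] -> [1,1] -> [2,1] -> [2,2] -> [2,3].
Its cost is 2 + 2 + 1 + 1 + 4 + 2 = 12.

12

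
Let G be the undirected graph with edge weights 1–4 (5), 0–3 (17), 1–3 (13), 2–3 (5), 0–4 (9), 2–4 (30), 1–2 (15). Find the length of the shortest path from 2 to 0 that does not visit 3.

Paths from 2 to 0 avoiding 3:
2-4-0: 30 + 9 = 39
2-1-4-0: 15 + 5 + 9 = 29
Shortest: 29.

29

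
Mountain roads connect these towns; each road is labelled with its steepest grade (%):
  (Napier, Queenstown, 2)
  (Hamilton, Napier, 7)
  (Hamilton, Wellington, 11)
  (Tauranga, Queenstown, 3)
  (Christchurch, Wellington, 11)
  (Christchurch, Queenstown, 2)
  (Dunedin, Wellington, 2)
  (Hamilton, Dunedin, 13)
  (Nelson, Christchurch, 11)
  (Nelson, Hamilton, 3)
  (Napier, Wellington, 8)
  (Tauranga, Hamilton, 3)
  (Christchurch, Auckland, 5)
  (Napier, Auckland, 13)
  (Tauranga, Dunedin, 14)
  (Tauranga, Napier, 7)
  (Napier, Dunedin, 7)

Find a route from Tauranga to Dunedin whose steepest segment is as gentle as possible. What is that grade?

7

Checking several routes:
Tauranga -> Queenstown -> Napier -> Dunedin: max(3, 2, 7) = 7
Tauranga -> Napier -> Dunedin: max(7, 7) = 7
Tauranga -> Hamilton -> Napier -> Dunedin: max(3, 7, 7) = 7
Tauranga -> Queenstown -> Napier -> Wellington -> Dunedin: max(3, 2, 8, 2) = 8
Tauranga -> Hamilton -> Napier -> Wellington -> Dunedin: max(3, 7, 8, 2) = 8
Tauranga -> Napier -> Wellington -> Dunedin: max(7, 8, 2) = 8
Smallest bottleneck: 7%.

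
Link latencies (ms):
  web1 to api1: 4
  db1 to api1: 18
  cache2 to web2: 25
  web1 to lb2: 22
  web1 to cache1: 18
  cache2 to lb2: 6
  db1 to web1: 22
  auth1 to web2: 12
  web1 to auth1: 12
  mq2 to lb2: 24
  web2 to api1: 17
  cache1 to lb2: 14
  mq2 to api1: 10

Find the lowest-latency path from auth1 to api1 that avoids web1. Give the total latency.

Candidate routes:
auth1 → web2 → cache2 → lb2 → mq2 → api1: 12 + 25 + 6 + 24 + 10 = 77
auth1 → web2 → api1: 12 + 17 = 29
Shortest: 29 ms.

29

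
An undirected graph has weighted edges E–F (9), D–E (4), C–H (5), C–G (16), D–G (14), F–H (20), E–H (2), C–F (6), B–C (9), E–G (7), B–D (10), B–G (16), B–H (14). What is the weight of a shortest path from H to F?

11

Comparing a few candidate routes:
H → E → F: 2 + 9 = 11
H → B → C → F: 14 + 9 + 6 = 29
H → F: 20
H → C → F: 5 + 6 = 11
The minimum is 11.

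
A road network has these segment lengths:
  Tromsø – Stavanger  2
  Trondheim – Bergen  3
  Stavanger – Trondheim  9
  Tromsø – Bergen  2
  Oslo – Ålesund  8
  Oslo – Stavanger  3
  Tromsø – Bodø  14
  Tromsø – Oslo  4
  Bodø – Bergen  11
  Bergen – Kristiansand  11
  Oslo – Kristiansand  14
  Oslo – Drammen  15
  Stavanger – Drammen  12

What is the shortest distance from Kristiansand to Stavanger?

15

Some routes from Kristiansand to Stavanger:
Kristiansand - Oslo - Stavanger: 14 + 3 = 17
Kristiansand - Bergen - Tromsø - Oslo - Stavanger: 11 + 2 + 4 + 3 = 20
Kristiansand - Bergen - Trondheim - Stavanger: 11 + 3 + 9 = 23
Kristiansand - Oslo - Tromsø - Stavanger: 14 + 4 + 2 = 20
Kristiansand - Bergen - Tromsø - Stavanger: 11 + 2 + 2 = 15
Kristiansand - Oslo - Tromsø - Bergen - Trondheim - Stavanger: 14 + 4 + 2 + 3 + 9 = 32
The minimum is 15.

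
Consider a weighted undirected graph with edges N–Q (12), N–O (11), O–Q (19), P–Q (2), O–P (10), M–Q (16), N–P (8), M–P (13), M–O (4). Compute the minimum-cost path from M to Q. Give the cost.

Checking several routes:
M→O→P→Q: 4 + 10 + 2 = 16
M→O→Q: 4 + 19 = 23
M→Q: 16
M→P→Q: 13 + 2 = 15
Shortest: 15.

15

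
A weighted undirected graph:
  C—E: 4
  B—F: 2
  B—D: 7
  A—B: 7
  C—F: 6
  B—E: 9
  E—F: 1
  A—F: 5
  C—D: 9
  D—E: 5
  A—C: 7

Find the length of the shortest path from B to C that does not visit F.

13

Comparing a few candidate routes:
B - E - C: 9 + 4 = 13
B - D - E - C: 7 + 5 + 4 = 16
B - D - C: 7 + 9 = 16
B - A - C: 7 + 7 = 14
Best route has total 13.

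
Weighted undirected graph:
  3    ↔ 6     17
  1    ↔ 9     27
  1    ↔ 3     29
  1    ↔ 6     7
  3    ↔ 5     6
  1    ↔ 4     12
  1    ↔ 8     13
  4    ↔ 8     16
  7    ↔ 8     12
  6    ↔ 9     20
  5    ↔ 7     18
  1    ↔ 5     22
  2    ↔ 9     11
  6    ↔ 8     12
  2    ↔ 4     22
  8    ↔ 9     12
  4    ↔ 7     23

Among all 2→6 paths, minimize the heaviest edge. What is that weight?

A few of the 2→6 routes:
2 → 9 → 8 → 4 → 1 → 6: max(11, 12, 16, 12, 7) = 16
2 → 9 → 8 → 1 → 6: max(11, 12, 13, 7) = 13
2 → 9 → 8 → 6: max(11, 12, 12) = 12
Smallest bottleneck: 12.

12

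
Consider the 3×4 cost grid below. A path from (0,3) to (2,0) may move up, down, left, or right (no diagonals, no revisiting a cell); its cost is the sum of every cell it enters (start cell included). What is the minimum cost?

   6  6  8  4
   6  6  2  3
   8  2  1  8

Take (0,3)→(1,3)→(1,2)→(2,2)→(2,1)→(2,0) for a total of 4 + 3 + 2 + 1 + 2 + 8 = 20.

20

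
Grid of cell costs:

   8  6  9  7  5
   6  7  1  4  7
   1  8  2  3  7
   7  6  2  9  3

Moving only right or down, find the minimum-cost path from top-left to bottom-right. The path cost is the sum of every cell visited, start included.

37

Best path: (0,0)→(0,1)→(1,1)→(1,2)→(2,2)→(2,3)→(2,4)→(3,4)
Cost: 8 + 6 + 7 + 1 + 2 + 3 + 7 + 3 = 37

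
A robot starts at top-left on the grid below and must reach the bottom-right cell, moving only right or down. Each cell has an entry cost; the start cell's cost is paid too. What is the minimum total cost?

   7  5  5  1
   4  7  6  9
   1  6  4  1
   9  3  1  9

Best path: r0c0 r1c0 r2c0 r2c1 r3c1 r3c2 r3c3
Cost: 7 + 4 + 1 + 6 + 3 + 1 + 9 = 31
For comparison, the top-then-right route costs 37.

31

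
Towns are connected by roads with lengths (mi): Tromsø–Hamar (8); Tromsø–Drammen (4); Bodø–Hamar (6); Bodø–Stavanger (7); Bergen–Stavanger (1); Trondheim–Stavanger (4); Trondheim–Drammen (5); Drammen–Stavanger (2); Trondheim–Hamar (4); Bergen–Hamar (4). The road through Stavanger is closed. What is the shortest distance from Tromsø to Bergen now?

Paths from Tromsø to Bergen avoiding Stavanger:
Tromsø -> Hamar -> Bergen: 8 + 4 = 12
Tromsø -> Drammen -> Trondheim -> Hamar -> Bergen: 4 + 5 + 4 + 4 = 17
The minimum is 12 mi.

12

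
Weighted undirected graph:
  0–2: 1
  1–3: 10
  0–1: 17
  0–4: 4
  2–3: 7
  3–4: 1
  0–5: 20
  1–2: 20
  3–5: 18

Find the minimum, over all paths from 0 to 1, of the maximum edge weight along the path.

10

Checking several routes:
0-4-3-1: max(4, 1, 10) = 10
0-2-1: max(1, 20) = 20
0-1: max(17) = 17
0-2-3-1: max(1, 7, 10) = 10
Smallest bottleneck: 10.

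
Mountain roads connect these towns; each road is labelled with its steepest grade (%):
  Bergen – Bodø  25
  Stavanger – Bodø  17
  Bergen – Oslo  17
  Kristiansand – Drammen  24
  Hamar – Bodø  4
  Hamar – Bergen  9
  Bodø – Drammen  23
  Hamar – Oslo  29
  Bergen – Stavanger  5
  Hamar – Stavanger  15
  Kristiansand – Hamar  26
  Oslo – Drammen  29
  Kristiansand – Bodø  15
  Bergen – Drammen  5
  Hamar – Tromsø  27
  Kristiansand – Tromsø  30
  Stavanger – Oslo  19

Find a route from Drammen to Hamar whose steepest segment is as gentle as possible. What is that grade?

9

A few of the Drammen→Hamar routes:
Drammen - Bergen - Stavanger - Bodø - Hamar: max(5, 5, 17, 4) = 17
Drammen - Bergen - Oslo - Stavanger - Bodø - Hamar: max(5, 17, 19, 17, 4) = 19
Drammen - Bergen - Oslo - Stavanger - Hamar: max(5, 17, 19, 15) = 19
Drammen - Bergen - Hamar: max(5, 9) = 9
Drammen - Bergen - Stavanger - Hamar: max(5, 5, 15) = 15
Best route has worst link 9%.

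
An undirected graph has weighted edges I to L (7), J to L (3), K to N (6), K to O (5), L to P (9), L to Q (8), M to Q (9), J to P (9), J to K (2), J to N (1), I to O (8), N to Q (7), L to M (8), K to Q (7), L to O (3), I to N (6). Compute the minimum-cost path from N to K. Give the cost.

A few of the N→K routes:
N→K: 6
N→J→L→O→K: 1 + 3 + 3 + 5 = 12
N→J→K: 1 + 2 = 3
Best route has total 3.

3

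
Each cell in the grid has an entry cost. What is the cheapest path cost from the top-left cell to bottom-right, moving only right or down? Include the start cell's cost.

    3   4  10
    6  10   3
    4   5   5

One optimal route is r0c0 -> r1c0 -> r2c0 -> r2c1 -> r2c2.
Its cost is 3 + 6 + 4 + 5 + 5 = 23.

23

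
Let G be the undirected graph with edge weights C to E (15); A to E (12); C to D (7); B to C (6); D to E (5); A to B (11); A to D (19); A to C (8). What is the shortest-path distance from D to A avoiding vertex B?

15

A few of the D→A routes:
D -> A: 19
D -> E -> A: 5 + 12 = 17
D -> C -> A: 7 + 8 = 15
Best route has total 15.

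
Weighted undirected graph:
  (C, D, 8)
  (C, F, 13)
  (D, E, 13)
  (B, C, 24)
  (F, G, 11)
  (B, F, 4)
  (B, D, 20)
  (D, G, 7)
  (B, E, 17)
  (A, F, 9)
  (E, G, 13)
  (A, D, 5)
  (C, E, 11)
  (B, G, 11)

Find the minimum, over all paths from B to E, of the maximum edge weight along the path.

Checking several routes:
B-F-A-D-C-E: max(4, 9, 5, 8, 11) = 11
B-G-F-A-D-C-E: max(11, 11, 9, 5, 8, 11) = 11
B-G-D-C-E: max(11, 7, 8, 11) = 11
Smallest bottleneck: 11.

11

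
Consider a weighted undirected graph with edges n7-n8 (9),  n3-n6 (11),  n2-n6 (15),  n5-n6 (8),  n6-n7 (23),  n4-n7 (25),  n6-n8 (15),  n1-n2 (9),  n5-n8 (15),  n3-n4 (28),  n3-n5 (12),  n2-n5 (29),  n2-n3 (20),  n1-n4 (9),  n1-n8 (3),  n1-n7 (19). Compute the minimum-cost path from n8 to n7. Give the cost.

A few of the n8→n7 routes:
n8-n7: 9
n8-n6-n7: 15 + 23 = 38
n8-n1-n7: 3 + 19 = 22
n8-n1-n4-n7: 3 + 9 + 25 = 37
Shortest: 9.

9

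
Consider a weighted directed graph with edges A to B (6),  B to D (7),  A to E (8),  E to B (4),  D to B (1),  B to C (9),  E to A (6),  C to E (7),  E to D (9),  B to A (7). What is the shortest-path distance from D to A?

Paths from D to A:
D→B→A: 1 + 7 = 8
D→B→C→E→A: 1 + 9 + 7 + 6 = 23
Shortest: 8.

8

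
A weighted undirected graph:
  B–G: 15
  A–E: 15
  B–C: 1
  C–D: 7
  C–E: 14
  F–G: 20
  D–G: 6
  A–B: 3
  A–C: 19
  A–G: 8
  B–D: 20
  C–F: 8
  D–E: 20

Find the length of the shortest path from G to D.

6

Comparing a few candidate routes:
G → D: 6
G → A → B → C → D: 8 + 3 + 1 + 7 = 19
G → B → C → D: 15 + 1 + 7 = 23
The minimum is 6.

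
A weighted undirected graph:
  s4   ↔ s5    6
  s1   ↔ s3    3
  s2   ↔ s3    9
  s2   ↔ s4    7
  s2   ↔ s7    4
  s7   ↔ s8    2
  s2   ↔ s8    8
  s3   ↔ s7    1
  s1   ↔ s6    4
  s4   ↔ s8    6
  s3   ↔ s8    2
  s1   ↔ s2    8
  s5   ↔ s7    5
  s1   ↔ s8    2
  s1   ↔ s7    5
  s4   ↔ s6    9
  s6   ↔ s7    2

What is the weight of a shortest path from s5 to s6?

7

A few of the s5→s6 routes:
s5-s7-s8-s1-s6: 5 + 2 + 2 + 4 = 13
s5-s7-s6: 5 + 2 = 7
s5-s4-s6: 6 + 9 = 15
s5-s7-s3-s8-s1-s6: 5 + 1 + 2 + 2 + 4 = 14
s5-s7-s1-s6: 5 + 5 + 4 = 14
s5-s7-s3-s1-s6: 5 + 1 + 3 + 4 = 13
The minimum is 7.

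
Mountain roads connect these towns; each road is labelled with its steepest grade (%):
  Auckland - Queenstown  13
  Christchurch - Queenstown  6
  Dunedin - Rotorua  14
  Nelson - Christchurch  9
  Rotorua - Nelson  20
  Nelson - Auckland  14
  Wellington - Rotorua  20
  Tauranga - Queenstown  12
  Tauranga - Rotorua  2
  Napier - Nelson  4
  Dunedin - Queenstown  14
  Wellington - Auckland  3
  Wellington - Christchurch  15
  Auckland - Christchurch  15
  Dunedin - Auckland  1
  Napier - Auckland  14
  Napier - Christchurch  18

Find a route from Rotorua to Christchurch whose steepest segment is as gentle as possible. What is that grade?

12

Some routes from Rotorua to Christchurch:
Rotorua→Dunedin→Queenstown→Auckland→Nelson→Christchurch: max(14, 14, 13, 14, 9) = 14
Rotorua→Dunedin→Queenstown→Auckland→Napier→Nelson→Christchurch: max(14, 14, 13, 14, 4, 9) = 14
Rotorua→Tauranga→Queenstown→Christchurch: max(2, 12, 6) = 12
Rotorua→Dunedin→Queenstown→Christchurch: max(14, 14, 6) = 14
The minimum achievable maximum is 12%.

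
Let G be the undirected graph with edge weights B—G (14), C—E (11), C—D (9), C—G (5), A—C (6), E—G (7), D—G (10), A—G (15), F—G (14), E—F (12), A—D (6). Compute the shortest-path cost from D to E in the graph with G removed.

20

Candidate routes:
D → C → E: 9 + 11 = 20
D → A → C → E: 6 + 6 + 11 = 23
Best route has total 20.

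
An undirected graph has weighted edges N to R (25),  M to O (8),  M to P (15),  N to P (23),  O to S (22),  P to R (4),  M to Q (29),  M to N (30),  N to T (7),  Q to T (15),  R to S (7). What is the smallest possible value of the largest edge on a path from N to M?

23

Checking several routes:
N - R - S - O - M: max(25, 7, 22, 8) = 25
N - P - M: max(23, 15) = 23
N - P - R - S - O - M: max(23, 4, 7, 22, 8) = 23
The minimum achievable maximum is 23.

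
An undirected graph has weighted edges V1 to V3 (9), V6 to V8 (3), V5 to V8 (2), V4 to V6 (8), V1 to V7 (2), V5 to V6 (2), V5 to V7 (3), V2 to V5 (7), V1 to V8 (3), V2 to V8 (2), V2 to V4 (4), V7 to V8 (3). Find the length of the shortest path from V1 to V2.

Some routes from V1 to V2:
V1-V8-V2: 3 + 2 = 5
V1-V7-V8-V2: 2 + 3 + 2 = 7
V1-V7-V5-V8-V2: 2 + 3 + 2 + 2 = 9
Best route has total 5.

5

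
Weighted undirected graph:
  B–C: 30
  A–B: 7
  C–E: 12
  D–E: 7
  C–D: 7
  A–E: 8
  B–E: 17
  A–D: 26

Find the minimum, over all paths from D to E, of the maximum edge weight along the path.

7

Some routes from D to E:
D-C-E: max(7, 12) = 12
D-A-B-E: max(26, 7, 17) = 26
D-E: max(7) = 7
Smallest bottleneck: 7.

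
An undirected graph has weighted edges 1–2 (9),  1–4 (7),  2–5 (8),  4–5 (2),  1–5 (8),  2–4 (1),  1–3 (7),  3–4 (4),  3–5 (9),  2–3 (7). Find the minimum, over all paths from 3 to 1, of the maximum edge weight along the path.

7

Comparing a few candidate routes:
3 - 2 - 4 - 1: max(7, 1, 7) = 7
3 - 2 - 5 - 4 - 1: max(7, 8, 2, 7) = 8
3 - 4 - 1: max(4, 7) = 7
3 - 2 - 4 - 5 - 1: max(7, 1, 2, 8) = 8
3 - 1: max(7) = 7
The minimum achievable maximum is 7.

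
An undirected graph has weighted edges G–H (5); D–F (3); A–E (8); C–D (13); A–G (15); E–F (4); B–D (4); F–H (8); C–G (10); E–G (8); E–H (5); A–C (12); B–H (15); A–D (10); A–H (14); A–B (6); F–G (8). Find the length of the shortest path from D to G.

11

Comparing a few candidate routes:
D-F-E-G: 3 + 4 + 8 = 15
D-C-G: 13 + 10 = 23
D-F-E-H-G: 3 + 4 + 5 + 5 = 17
D-F-G: 3 + 8 = 11
D-F-H-G: 3 + 8 + 5 = 16
Shortest: 11.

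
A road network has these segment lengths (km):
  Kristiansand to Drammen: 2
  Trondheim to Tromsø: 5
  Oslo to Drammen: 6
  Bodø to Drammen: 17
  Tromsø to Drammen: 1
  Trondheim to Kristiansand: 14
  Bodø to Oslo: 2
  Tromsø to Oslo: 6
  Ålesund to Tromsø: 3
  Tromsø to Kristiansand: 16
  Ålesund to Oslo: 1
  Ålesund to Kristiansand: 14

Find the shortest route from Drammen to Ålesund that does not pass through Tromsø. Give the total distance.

Paths from Drammen to Ålesund avoiding Tromsø:
Drammen -> Kristiansand -> Ålesund: 2 + 14 = 16
Drammen -> Bodø -> Oslo -> Ålesund: 17 + 2 + 1 = 20
Drammen -> Oslo -> Ålesund: 6 + 1 = 7
Shortest: 7 km.

7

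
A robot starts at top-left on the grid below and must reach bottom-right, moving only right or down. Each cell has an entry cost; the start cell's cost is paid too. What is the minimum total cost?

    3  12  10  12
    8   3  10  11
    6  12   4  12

Best path: (0,0) → (1,0) → (1,1) → (1,2) → (2,2) → (2,3)
Cost: 3 + 8 + 3 + 10 + 4 + 12 = 40
For comparison, the top-then-right route costs 60.

40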